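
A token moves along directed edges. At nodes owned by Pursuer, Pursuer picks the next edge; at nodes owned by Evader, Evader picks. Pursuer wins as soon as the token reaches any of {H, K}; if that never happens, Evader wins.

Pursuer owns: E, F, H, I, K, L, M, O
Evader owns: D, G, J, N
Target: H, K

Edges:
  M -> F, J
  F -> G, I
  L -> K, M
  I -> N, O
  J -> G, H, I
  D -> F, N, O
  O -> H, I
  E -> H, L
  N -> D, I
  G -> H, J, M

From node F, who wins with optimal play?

Pursuer

A0 = {H, K}
A1: add {E, L, O} — E (Pursuer) has E→H; L (Pursuer) has L→K; O (Pursuer) has O→H.
A2: add {I} — I (Pursuer) has I→O.
A3: add {F} — F (Pursuer) has F→I.
F ∈ A3, so Pursuer can force the target.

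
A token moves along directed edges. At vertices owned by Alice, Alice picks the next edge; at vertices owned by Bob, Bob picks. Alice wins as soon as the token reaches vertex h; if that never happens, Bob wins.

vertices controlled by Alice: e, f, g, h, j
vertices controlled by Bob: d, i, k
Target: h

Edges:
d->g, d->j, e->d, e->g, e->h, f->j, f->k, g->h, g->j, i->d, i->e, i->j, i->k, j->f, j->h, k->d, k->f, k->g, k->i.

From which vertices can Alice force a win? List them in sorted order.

A0 = {h}
A1: add {e, g, j} — e (Alice) has e→h; g (Alice) has g→h; j (Alice) has j→h.
A2: add {d, f} — d (Bob): all of {g, j} already in; f (Alice) has f→j.
A3 = A2; e.g. i (Bob) can still go to k. Fixed point.
Alice's winning region = {d, e, f, g, h, j}.

d, e, f, g, h, j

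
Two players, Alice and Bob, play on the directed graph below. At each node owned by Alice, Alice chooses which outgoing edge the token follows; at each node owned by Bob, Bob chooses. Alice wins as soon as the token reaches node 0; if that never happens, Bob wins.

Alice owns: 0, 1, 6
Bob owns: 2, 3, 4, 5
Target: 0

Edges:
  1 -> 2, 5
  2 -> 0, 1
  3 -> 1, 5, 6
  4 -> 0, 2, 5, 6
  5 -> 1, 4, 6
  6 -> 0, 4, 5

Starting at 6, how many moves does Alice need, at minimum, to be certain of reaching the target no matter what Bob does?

A0 = {0}
A1: add {6} — 6 (Alice) has 6→0.
A2 = A1; e.g. 1 (Alice) has no edge into A1. Fixed point.
6 enters the attractor at level 1, so Alice can force the target in 1 move from there.

1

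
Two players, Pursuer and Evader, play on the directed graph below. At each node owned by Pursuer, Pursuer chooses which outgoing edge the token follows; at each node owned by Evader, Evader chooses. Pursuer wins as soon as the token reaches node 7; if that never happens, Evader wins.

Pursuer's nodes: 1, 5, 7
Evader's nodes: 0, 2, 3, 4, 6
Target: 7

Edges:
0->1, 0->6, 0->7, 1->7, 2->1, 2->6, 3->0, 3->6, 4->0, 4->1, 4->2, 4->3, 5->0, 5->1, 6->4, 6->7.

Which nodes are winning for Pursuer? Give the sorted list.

A0 = {7}
A1: add {1} — 1 (Pursuer) has 1→7.
A2: add {5} — 5 (Pursuer) has 5→1.
A3 = A2; e.g. 0 (Evader) can still go to 6. Fixed point.
Pursuer's winning region = {1, 5, 7}.

1, 5, 7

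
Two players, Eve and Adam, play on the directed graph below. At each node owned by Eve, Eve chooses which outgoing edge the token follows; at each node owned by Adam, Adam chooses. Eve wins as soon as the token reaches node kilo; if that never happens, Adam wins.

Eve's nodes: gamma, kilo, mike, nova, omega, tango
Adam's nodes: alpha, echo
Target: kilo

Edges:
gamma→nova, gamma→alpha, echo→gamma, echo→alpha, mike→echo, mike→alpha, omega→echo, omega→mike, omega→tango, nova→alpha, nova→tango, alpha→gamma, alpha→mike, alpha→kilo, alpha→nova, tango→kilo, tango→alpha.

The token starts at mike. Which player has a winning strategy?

Adam

A0 = {kilo}
A1: add {tango} — tango (Eve) has tango→kilo.
A2: add {nova, omega} — omega (Eve) has omega→tango; nova (Eve) has nova→tango.
A3: add {gamma} — gamma (Eve) has gamma→nova.
A4 = A3; e.g. echo (Adam) can still go to alpha. Fixed point.
mike never enters the attractor, so Adam can avoid the target forever.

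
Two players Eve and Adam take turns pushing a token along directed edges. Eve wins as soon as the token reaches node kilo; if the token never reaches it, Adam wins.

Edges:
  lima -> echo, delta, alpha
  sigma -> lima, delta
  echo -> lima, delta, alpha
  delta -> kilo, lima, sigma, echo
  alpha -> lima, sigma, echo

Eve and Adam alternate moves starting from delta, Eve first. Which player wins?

Eve

Track states (vertex, player-to-move).
A0 = {(kilo,Eve), (kilo,Adam)}
A1: add {(delta,Eve)}.
(delta,Eve) ∈ A1 ⇒ Eve forces the target.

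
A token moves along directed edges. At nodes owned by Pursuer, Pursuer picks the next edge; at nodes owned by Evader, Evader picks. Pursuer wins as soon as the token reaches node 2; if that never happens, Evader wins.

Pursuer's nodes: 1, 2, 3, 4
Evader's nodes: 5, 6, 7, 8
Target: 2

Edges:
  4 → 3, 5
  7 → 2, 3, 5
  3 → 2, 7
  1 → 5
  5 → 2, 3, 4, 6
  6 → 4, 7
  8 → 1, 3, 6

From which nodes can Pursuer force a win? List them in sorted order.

A0 = {2}
A1: add {3} — 3 (Pursuer) has 3→2.
A2: add {4} — 4 (Pursuer) has 4→3.
A3 = A2; e.g. 1 (Pursuer) has no edge into A2. Fixed point.
Pursuer's winning region = {2, 3, 4}.

2, 3, 4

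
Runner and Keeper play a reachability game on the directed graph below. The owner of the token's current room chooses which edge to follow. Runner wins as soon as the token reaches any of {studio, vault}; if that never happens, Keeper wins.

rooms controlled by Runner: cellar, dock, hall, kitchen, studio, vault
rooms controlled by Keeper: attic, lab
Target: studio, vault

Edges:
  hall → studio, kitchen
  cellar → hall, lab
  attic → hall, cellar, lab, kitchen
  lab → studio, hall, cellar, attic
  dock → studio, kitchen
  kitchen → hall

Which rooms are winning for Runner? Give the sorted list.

A0 = {studio, vault}
A1: add {dock, hall} — hall (Runner) has hall→studio; dock (Runner) has dock→studio.
A2: add {cellar, kitchen} — cellar (Runner) has cellar→hall; kitchen (Runner) has kitchen→hall.
A3 = A2; e.g. attic (Keeper) can still go to lab. Fixed point.
Runner's winning region = {cellar, dock, hall, kitchen, studio, vault}.

cellar, dock, hall, kitchen, studio, vault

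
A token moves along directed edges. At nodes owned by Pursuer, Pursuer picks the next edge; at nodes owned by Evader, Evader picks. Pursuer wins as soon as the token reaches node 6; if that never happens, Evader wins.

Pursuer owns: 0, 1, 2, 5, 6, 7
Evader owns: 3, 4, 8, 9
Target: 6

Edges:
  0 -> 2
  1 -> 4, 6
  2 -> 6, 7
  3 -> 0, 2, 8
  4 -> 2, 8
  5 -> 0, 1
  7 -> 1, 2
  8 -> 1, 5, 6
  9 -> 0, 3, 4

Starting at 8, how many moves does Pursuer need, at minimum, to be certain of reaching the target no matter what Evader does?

3

A0 = {6}
A1: add {1, 2} — 1 (Pursuer) has 1→6; 2 (Pursuer) has 2→6.
A2: add {0, 5, 7} — 0 (Pursuer) has 0→2; 5 (Pursuer) has 5→1; 7 (Pursuer) has 7→1.
A3: add {8} — 8 (Evader): all of {1, 5, 6} already in.
8 enters the attractor at level 3, so Pursuer can force the target in 3 moves from there.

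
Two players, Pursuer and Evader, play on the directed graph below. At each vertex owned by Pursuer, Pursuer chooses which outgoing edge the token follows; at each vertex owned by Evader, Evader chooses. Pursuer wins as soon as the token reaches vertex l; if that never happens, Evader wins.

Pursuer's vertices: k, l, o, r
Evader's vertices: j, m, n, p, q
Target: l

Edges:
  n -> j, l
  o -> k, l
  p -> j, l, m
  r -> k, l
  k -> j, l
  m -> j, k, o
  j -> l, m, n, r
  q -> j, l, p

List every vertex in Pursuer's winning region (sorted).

k, l, o, r

A0 = {l}
A1: add {k, o, r} — k (Pursuer) has k→l; o (Pursuer) has o→l; r (Pursuer) has r→l.
A2 = A1; e.g. j (Evader) can still go to m. Fixed point.
Pursuer's winning region = {k, l, o, r}.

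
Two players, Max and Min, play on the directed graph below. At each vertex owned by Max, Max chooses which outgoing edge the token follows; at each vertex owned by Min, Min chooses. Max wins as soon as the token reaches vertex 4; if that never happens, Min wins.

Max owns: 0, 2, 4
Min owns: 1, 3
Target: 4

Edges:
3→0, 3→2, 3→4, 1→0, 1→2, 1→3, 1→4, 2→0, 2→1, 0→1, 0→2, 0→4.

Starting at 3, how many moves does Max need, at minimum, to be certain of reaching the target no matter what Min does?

3

A0 = {4}
A1: add {0} — 0 (Max) has 0→4.
A2: add {2} — 2 (Max) has 2→0.
A3: add {3} — 3 (Min): all of {0, 2, 4} already in.
3 enters the attractor at level 3, so Max can force the target in 3 moves from there.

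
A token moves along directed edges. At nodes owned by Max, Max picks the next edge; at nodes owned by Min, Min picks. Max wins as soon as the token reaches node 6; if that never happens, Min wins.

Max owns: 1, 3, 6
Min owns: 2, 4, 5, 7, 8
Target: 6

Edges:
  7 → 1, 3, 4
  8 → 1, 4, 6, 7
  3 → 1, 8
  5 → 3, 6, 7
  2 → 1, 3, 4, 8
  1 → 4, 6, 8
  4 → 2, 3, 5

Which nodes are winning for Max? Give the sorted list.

A0 = {6}
A1: add {1} — 1 (Max) has 1→6.
A2: add {3} — 3 (Max) has 3→1.
A3 = A2; e.g. 2 (Min) can still go to 4. Fixed point.
Max's winning region = {1, 3, 6}.

1, 3, 6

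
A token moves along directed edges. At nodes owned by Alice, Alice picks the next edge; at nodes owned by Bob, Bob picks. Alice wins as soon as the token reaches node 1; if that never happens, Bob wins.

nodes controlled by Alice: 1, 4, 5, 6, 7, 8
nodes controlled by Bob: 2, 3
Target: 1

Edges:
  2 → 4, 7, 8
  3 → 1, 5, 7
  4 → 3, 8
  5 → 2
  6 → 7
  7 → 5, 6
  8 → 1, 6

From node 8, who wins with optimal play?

Alice

A0 = {1}
A1: add {8} — 8 (Alice) has 8→1.
8 ∈ A1, so Alice can force the target.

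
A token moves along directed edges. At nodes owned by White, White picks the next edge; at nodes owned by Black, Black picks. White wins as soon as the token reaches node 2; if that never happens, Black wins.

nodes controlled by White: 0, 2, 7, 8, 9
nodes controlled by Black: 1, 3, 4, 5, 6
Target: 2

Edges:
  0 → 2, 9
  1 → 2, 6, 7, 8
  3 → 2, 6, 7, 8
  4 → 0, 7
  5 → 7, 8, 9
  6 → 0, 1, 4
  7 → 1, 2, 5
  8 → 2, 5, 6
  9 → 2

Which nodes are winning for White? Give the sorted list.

0, 2, 4, 5, 7, 8, 9

A0 = {2}
A1: add {0, 7, 8, 9} — 0 (White) has 0→2; 7 (White) has 7→2; 8 (White) has 8→2; 9 (White) has 9→2.
A2: add {4, 5} — 4 (Black): all of {0, 7} already in; 5 (Black): all of {7, 8, 9} already in.
A3 = A2; e.g. 1 (Black) can still go to 6. Fixed point.
White's winning region = {0, 2, 4, 5, 7, 8, 9}.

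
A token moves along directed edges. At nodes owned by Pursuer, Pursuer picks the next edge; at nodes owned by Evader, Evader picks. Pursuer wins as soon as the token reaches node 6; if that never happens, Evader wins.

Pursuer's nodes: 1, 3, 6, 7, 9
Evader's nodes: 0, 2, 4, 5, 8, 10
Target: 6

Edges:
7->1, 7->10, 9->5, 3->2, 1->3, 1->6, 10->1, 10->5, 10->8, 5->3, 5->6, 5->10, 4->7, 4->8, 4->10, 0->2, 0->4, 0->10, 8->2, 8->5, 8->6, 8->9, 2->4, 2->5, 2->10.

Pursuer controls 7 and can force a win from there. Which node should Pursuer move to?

A0 = {6}
A1: add {1} — 1 (Pursuer) has 1→6.
A2: add {7} — 7 (Pursuer) has 7→1.
A3 = A2; e.g. 0 (Evader) can still go to 2. Fixed point.
From 7, successor 1 is in the attractor (rank 1); the other successor 10 is not.

1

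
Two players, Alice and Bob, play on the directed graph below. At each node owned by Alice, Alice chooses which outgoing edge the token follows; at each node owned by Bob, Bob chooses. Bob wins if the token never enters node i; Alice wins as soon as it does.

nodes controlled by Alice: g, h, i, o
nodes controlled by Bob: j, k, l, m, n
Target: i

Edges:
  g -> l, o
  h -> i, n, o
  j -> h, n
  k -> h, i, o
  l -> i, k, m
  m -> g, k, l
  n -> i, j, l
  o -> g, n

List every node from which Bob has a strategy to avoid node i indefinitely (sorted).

A0 = {i}
A1: add {h} — h (Alice) has h→i.
A2 = A1; e.g. g (Alice) has no edge into A1. Fixed point.
Alice's attractor = {h, i}; Bob avoids the target exactly from the complement.

g, j, k, l, m, n, o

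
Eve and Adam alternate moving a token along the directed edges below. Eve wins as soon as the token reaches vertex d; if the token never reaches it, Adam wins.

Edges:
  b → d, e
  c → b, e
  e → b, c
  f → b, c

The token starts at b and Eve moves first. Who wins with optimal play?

Eve

Track states (vertex, player-to-move).
A0 = {(d,Eve), (d,Adam)}
A1: add {(b,Eve)}.
(b,Eve) ∈ A1 ⇒ Eve forces the target.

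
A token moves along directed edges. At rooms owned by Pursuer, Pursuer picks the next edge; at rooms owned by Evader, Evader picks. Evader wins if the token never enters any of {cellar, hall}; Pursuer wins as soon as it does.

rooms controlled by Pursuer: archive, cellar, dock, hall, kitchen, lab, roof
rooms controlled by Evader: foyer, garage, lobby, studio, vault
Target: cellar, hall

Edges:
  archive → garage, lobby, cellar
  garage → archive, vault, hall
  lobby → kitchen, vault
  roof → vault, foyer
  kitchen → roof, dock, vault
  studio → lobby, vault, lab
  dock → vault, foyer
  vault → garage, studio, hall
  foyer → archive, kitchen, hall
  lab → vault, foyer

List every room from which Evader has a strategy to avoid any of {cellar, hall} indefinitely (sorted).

dock, foyer, garage, kitchen, lab, lobby, roof, studio, vault

A0 = {cellar, hall}
A1: add {archive} — archive (Pursuer) has archive→cellar.
A2 = A1; e.g. garage (Evader) can still go to vault. Fixed point.
Pursuer's attractor = {archive, cellar, hall}; Evader avoids the target exactly from the complement.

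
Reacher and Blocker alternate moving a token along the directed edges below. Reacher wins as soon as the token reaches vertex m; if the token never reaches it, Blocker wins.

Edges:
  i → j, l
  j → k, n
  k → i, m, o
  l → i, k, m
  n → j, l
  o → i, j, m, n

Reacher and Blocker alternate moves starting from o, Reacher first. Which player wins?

Reacher

Track states (vertex, player-to-move).
A0 = {(m,Reacher), (m,Blocker)}
A1: add {(k,Reacher), (l,Reacher), (o,Reacher)}.
(o,Reacher) ∈ A1 ⇒ Reacher forces the target.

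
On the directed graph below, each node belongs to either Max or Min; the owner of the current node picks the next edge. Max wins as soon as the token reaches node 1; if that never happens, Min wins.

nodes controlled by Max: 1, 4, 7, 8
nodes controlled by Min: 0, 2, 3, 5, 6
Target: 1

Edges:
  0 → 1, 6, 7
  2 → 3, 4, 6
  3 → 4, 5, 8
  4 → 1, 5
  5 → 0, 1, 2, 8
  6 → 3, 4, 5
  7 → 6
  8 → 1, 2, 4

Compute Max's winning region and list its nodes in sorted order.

A0 = {1}
A1: add {4, 8} — 4 (Max) has 4→1; 8 (Max) has 8→1.
A2 = A1; e.g. 0 (Min) can still go to 6. Fixed point.
Max's winning region = {1, 4, 8}.

1, 4, 8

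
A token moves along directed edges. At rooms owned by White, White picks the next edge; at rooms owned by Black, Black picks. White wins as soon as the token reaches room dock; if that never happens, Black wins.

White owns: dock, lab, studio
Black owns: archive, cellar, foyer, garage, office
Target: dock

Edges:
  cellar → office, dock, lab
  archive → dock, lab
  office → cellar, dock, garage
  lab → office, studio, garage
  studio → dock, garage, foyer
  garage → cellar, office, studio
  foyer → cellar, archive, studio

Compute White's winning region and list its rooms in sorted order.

A0 = {dock}
A1: add {studio} — studio (White) has studio→dock.
A2: add {lab} — lab (White) has lab→studio.
A3: add {archive} — archive (Black): all of {dock, lab} already in.
A4 = A3; e.g. cellar (Black) can still go to office. Fixed point.
White's winning region = {archive, dock, lab, studio}.

archive, dock, lab, studio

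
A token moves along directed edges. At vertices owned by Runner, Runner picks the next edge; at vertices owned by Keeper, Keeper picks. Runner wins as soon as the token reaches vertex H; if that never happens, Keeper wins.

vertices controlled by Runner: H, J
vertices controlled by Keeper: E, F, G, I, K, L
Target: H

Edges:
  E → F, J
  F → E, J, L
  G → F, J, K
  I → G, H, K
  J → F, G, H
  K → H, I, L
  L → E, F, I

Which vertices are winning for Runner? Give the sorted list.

A0 = {H}
A1: add {J} — J (Runner) has J→H.
A2 = A1; e.g. E (Keeper) can still go to F. Fixed point.
Runner's winning region = {H, J}.

H, J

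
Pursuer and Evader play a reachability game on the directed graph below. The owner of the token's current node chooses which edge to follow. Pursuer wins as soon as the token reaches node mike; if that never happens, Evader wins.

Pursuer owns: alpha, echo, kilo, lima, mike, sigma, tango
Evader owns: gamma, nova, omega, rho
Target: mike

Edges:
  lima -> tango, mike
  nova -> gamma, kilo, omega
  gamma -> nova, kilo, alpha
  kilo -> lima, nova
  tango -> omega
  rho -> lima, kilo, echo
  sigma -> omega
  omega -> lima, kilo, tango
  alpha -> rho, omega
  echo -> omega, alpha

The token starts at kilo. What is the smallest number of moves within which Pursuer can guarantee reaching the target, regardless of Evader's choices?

A0 = {mike}
A1: add {lima} — lima (Pursuer) has lima→mike.
A2: add {kilo} — kilo (Pursuer) has kilo→lima.
A3 = A2; e.g. nova (Evader) can still go to gamma. Fixed point.
kilo enters the attractor at level 2, so Pursuer can force the target in 2 moves from there.

2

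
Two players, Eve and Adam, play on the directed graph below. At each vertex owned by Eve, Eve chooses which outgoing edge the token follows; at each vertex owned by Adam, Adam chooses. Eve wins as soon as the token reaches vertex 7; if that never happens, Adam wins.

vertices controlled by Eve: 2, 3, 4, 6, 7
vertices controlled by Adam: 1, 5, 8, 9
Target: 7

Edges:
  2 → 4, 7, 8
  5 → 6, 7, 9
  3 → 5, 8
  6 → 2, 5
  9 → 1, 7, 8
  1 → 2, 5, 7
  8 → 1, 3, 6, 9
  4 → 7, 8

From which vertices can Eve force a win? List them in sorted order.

A0 = {7}
A1: add {2, 4} — 2 (Eve) has 2→7; 4 (Eve) has 4→7.
A2: add {6} — 6 (Eve) has 6→2.
A3 = A2; e.g. 1 (Adam) can still go to 5. Fixed point.
Eve's winning region = {2, 4, 6, 7}.

2, 4, 6, 7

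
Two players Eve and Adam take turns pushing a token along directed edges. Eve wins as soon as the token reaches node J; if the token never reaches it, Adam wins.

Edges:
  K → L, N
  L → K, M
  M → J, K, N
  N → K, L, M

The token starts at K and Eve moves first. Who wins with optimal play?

Adam

Track states (vertex, player-to-move).
A0 = {(J,Eve), (J,Adam)}
A1: add {(M,Eve)}.
A2 = A1; e.g. (K,Eve) stays out. (K,Eve) never enters ⇒ Adam avoids the target.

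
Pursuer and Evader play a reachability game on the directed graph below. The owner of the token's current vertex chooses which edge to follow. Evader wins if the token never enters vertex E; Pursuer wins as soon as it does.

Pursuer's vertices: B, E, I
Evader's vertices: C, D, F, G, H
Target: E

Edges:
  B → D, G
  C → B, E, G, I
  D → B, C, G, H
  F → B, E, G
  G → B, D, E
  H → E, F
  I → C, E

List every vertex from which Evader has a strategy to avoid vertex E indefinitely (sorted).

A0 = {E}
A1: add {I} — I (Pursuer) has I→E.
A2 = A1; e.g. B (Pursuer) has no edge into A1. Fixed point.
Pursuer's attractor = {E, I}; Evader avoids the target exactly from the complement.

B, C, D, F, G, H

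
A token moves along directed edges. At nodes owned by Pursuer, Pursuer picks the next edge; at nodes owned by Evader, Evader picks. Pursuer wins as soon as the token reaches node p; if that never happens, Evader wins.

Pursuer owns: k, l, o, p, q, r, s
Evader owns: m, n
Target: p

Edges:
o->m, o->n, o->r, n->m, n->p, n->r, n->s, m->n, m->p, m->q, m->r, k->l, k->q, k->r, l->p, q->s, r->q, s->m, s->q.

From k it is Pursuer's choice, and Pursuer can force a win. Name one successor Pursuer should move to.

l

A0 = {p}
A1: add {l} — l (Pursuer) has l→p.
A2: add {k} — k (Pursuer) has k→l.
A3 = A2; e.g. m (Evader) can still go to n. Fixed point.
From k, successor l is in the attractor (rank 1); the other successors q, r are not.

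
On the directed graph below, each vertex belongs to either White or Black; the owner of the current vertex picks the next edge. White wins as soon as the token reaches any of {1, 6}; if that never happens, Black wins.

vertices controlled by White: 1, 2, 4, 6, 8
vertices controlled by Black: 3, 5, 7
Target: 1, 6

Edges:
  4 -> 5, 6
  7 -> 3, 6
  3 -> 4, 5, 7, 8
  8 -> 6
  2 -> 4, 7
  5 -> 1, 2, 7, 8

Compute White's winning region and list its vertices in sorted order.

A0 = {1, 6}
A1: add {4, 8} — 4 (White) has 4→6; 8 (White) has 8→6.
A2: add {2} — 2 (White) has 2→4.
A3 = A2; e.g. 3 (Black) can still go to 5. Fixed point.
White's winning region = {1, 2, 4, 6, 8}.

1, 2, 4, 6, 8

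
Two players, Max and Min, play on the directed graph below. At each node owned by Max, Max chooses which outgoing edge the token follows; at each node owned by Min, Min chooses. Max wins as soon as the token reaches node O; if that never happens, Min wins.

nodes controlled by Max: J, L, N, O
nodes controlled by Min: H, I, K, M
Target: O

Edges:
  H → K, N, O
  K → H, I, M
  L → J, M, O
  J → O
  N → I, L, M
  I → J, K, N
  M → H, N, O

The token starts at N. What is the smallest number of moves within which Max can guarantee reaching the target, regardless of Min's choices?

2

A0 = {O}
A1: add {J, L} — J (Max) has J→O; L (Max) has L→O.
A2: add {N} — N (Max) has N→L.
A3 = A2; e.g. H (Min) can still go to K. Fixed point.
N enters the attractor at level 2, so Max can force the target in 2 moves from there.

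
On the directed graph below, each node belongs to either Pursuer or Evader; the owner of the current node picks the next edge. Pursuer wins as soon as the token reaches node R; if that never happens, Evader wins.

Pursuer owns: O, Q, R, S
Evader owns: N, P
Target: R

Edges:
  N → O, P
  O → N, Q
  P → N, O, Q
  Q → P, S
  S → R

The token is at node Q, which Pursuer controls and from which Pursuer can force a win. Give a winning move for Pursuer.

S

A0 = {R}
A1: add {S} — S (Pursuer) has S→R.
A2: add {Q} — Q (Pursuer) has Q→S.
A3: add {O} — O (Pursuer) has O→Q.
A4 = A3; e.g. N (Evader) can still go to P. Fixed point.
From Q, successor S is in the attractor (rank 1); the other successor P is not.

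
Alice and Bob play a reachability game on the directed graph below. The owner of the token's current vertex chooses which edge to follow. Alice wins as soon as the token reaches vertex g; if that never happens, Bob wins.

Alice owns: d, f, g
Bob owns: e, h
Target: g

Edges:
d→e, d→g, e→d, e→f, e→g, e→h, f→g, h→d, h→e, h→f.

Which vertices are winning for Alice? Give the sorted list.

d, f, g

A0 = {g}
A1: add {d, f} — d (Alice) has d→g; f (Alice) has f→g.
A2 = A1; e.g. e (Bob) can still go to h. Fixed point.
Alice's winning region = {d, f, g}.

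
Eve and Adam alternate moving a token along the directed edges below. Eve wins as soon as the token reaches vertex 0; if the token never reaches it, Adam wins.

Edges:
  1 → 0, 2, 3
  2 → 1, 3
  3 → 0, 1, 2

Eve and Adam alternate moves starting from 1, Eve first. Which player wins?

Track states (vertex, player-to-move).
A0 = {(0,Eve), (0,Adam)}
A1: add {(1,Eve), (3,Eve)}.
(1,Eve) ∈ A1 ⇒ Eve forces the target.

Eve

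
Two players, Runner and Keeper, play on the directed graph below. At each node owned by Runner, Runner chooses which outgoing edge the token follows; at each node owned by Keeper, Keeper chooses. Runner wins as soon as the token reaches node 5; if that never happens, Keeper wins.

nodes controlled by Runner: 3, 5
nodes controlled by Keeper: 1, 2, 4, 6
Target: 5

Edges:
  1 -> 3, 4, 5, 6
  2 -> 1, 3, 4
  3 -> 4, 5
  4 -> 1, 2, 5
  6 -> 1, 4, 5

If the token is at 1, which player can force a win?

Keeper

A0 = {5}
A1: add {3} — 3 (Runner) has 3→5.
A2 = A1; e.g. 1 (Keeper) can still go to 4. Fixed point.
1 never enters the attractor, so Keeper can avoid the target forever.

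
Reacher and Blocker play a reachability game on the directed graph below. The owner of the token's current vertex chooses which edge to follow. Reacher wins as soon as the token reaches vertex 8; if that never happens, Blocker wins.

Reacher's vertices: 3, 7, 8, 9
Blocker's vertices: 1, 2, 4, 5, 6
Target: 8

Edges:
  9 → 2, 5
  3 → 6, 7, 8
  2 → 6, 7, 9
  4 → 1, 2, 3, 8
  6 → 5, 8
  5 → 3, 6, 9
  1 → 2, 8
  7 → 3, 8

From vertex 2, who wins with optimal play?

Blocker

A0 = {8}
A1: add {3, 7} — 3 (Reacher) has 3→8; 7 (Reacher) has 7→8.
A2 = A1; e.g. 1 (Blocker) can still go to 2. Fixed point.
2 never enters the attractor, so Blocker can avoid the target forever.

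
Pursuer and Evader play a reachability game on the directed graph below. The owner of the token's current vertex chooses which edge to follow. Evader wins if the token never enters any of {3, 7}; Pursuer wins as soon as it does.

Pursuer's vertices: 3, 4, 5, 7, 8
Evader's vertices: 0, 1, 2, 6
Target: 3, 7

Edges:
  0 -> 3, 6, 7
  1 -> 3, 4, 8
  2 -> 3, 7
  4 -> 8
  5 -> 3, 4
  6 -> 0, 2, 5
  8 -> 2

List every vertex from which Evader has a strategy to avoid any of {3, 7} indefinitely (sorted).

A0 = {3, 7}
A1: add {2, 5} — 2 (Evader): all of {3, 7} already in; 5 (Pursuer) has 5→3.
A2: add {8} — 8 (Pursuer) has 8→2.
A3: add {4} — 4 (Pursuer) has 4→8.
A4: add {1} — 1 (Evader): all of {3, 4, 8} already in.
A5 = A4; e.g. 0 (Evader) can still go to 6. Fixed point.
Pursuer's attractor = {1, 2, 3, 4, 5, 7, 8}; Evader avoids the target exactly from the complement.

0, 6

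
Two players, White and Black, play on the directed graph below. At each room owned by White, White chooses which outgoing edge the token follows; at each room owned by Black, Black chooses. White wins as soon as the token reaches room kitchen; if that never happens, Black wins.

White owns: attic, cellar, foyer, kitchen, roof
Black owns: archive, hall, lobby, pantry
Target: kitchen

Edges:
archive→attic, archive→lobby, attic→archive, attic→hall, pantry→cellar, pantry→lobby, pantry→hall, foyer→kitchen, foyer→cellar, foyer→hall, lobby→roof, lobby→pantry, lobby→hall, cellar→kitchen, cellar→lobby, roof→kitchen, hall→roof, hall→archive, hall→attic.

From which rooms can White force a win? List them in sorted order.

cellar, foyer, kitchen, roof

A0 = {kitchen}
A1: add {cellar, foyer, roof} — roof (White) has roof→kitchen; cellar (White) has cellar→kitchen; foyer (White) has foyer→kitchen.
A2 = A1; e.g. archive (Black) can still go to attic. Fixed point.
White's winning region = {cellar, foyer, kitchen, roof}.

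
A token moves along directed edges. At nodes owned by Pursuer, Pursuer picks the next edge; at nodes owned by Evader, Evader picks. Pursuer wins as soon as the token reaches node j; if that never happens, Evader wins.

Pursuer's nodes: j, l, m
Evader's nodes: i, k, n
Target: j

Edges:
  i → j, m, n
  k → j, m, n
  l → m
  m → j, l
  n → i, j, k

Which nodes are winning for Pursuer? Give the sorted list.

j, l, m

A0 = {j}
A1: add {m} — m (Pursuer) has m→j.
A2: add {l} — l (Pursuer) has l→m.
A3 = A2; e.g. i (Evader) can still go to n. Fixed point.
Pursuer's winning region = {j, l, m}.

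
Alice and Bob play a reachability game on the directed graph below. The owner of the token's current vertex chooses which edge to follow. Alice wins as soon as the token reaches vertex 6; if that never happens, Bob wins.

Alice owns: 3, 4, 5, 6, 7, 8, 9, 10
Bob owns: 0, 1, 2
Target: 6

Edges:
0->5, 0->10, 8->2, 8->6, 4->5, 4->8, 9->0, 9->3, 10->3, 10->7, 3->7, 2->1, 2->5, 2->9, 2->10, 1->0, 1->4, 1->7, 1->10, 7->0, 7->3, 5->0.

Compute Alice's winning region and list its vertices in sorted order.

4, 6, 8

A0 = {6}
A1: add {8} — 8 (Alice) has 8→6.
A2: add {4} — 4 (Alice) has 4→8.
A3 = A2; e.g. 0 (Bob) can still go to 5. Fixed point.
Alice's winning region = {4, 6, 8}.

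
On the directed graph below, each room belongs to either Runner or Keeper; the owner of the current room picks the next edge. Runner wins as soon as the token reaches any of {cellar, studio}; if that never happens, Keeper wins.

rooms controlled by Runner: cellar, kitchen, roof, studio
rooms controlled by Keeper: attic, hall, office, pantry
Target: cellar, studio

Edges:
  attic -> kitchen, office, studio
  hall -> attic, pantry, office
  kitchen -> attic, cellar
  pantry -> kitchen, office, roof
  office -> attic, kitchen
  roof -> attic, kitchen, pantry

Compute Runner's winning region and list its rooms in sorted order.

cellar, kitchen, roof, studio

A0 = {cellar, studio}
A1: add {kitchen} — kitchen (Runner) has kitchen→cellar.
A2: add {roof} — roof (Runner) has roof→kitchen.
A3 = A2; e.g. attic (Keeper) can still go to office. Fixed point.
Runner's winning region = {cellar, kitchen, roof, studio}.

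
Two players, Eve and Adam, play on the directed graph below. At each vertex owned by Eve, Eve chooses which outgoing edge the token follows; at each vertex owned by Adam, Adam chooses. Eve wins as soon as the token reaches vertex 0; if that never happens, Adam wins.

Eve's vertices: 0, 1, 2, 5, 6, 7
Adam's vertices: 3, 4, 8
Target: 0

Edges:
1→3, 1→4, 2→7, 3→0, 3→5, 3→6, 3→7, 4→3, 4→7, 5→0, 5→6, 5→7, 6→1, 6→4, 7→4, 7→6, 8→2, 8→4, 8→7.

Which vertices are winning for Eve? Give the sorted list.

0, 5

A0 = {0}
A1: add {5} — 5 (Eve) has 5→0.
A2 = A1; e.g. 1 (Eve) has no edge into A1. Fixed point.
Eve's winning region = {0, 5}.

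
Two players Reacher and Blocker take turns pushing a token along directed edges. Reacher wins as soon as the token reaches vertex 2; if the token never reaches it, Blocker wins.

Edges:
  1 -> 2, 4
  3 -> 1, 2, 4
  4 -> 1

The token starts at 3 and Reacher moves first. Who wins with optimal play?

Track states (vertex, player-to-move).
A0 = {(2,Reacher), (2,Blocker)}
A1: add {(1,Reacher), (3,Reacher)}.
(3,Reacher) ∈ A1 ⇒ Reacher forces the target.

Reacher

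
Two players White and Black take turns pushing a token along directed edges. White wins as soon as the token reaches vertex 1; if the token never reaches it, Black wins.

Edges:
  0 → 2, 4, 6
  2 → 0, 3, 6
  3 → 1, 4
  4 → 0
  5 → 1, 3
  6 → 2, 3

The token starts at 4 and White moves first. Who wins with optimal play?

Track states (vertex, player-to-move).
A0 = {(1,White), (1,Black)}
A1: add {(3,White), (5,White)}.
A2: add {(5,Black)}.
A3 = A2; e.g. (0,White) stays out. (4,White) never enters ⇒ Black avoids the target.

Black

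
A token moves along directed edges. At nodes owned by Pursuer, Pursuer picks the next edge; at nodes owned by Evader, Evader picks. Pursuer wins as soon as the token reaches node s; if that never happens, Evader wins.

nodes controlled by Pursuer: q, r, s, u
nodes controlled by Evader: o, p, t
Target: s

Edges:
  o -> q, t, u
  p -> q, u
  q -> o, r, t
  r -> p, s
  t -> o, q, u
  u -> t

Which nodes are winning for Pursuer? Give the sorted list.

q, r, s

A0 = {s}
A1: add {r} — r (Pursuer) has r→s.
A2: add {q} — q (Pursuer) has q→r.
A3 = A2; e.g. o (Evader) can still go to t. Fixed point.
Pursuer's winning region = {q, r, s}.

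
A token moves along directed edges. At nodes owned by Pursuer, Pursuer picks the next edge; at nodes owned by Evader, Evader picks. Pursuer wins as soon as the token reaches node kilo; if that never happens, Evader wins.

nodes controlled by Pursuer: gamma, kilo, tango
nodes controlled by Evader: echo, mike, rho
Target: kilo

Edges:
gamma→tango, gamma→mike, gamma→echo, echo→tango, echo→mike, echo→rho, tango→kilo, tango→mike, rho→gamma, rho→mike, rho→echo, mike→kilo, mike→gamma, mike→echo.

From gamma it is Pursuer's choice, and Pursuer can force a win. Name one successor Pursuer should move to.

A0 = {kilo}
A1: add {tango} — tango (Pursuer) has tango→kilo.
A2: add {gamma} — gamma (Pursuer) has gamma→tango.
A3 = A2; e.g. mike (Evader) can still go to echo. Fixed point.
From gamma, successor tango is in the attractor (rank 1); the other successors echo, mike are not.

tango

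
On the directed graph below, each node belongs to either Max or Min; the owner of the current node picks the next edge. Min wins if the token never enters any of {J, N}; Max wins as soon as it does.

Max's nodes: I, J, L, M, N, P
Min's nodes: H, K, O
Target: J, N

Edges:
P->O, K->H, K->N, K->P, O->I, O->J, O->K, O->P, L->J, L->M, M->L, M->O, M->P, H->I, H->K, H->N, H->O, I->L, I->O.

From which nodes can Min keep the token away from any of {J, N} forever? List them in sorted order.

A0 = {J, N}
A1: add {L} — L (Max) has L→J.
A2: add {I, M} — I (Max) has I→L; M (Max) has M→L.
A3 = A2; e.g. H (Min) can still go to K. Fixed point.
Max's attractor = {I, J, L, M, N}; Min avoids the target exactly from the complement.

H, K, O, P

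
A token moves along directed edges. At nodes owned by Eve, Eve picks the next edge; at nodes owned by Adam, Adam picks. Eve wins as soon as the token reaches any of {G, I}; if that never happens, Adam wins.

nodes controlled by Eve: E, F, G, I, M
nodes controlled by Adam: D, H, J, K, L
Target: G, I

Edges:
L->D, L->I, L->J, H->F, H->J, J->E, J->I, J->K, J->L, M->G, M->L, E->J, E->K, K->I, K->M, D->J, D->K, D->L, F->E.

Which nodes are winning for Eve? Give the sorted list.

E, F, G, I, K, M

A0 = {G, I}
A1: add {M} — M (Eve) has M→G.
A2: add {K} — K (Adam): all of {I, M} already in.
A3: add {E} — E (Eve) has E→K.
A4: add {F} — F (Eve) has F→E.
A5 = A4; e.g. D (Adam) can still go to J. Fixed point.
Eve's winning region = {E, F, G, I, K, M}.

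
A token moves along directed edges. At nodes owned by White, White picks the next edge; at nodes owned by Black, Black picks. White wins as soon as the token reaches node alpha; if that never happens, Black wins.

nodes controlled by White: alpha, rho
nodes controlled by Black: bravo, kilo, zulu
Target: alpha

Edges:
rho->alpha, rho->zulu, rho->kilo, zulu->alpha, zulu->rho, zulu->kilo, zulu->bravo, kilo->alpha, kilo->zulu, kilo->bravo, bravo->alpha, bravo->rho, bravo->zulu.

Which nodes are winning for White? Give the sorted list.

alpha, rho

A0 = {alpha}
A1: add {rho} — rho (White) has rho→alpha.
A2 = A1; e.g. zulu (Black) can still go to kilo. Fixed point.
White's winning region = {alpha, rho}.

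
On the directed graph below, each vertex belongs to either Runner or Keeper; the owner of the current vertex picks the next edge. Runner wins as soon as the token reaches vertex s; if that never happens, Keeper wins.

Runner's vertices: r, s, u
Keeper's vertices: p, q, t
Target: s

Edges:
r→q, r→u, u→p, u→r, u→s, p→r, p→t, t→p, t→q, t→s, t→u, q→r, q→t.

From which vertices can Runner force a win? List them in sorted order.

r, s, u

A0 = {s}
A1: add {u} — u (Runner) has u→s.
A2: add {r} — r (Runner) has r→u.
A3 = A2; e.g. p (Keeper) can still go to t. Fixed point.
Runner's winning region = {r, s, u}.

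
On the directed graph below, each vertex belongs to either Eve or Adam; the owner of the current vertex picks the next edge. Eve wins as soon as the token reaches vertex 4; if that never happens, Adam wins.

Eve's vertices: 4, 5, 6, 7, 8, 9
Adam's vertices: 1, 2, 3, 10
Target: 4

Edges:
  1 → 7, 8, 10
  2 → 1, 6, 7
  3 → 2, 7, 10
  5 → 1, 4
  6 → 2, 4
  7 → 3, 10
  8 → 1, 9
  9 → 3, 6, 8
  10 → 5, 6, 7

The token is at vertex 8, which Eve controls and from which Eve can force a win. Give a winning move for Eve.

9

A0 = {4}
A1: add {5, 6} — 5 (Eve) has 5→4; 6 (Eve) has 6→4.
A2: add {9} — 9 (Eve) has 9→6.
A3: add {8} — 8 (Eve) has 8→9.
A4 = A3; e.g. 1 (Adam) can still go to 7. Fixed point.
From 8, successor 9 is in the attractor (rank 2); the other successor 1 is not.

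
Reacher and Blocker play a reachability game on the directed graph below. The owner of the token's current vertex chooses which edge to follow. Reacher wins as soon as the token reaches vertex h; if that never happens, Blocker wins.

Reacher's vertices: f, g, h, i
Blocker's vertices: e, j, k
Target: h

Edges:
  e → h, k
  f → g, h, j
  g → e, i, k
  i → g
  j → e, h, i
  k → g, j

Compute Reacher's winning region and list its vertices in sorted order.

f, h

A0 = {h}
A1: add {f} — f (Reacher) has f→h.
A2 = A1; e.g. e (Blocker) can still go to k. Fixed point.
Reacher's winning region = {f, h}.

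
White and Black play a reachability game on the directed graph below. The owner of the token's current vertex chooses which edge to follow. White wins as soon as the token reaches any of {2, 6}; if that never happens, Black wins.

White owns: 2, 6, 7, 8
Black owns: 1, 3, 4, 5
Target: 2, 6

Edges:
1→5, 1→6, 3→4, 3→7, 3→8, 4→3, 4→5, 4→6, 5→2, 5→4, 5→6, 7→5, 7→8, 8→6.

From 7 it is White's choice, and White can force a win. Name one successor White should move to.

8

A0 = {2, 6}
A1: add {8} — 8 (White) has 8→6.
A2: add {7} — 7 (White) has 7→8.
A3 = A2; e.g. 1 (Black) can still go to 5. Fixed point.
From 7, successor 8 is in the attractor (rank 1); the other successor 5 is not.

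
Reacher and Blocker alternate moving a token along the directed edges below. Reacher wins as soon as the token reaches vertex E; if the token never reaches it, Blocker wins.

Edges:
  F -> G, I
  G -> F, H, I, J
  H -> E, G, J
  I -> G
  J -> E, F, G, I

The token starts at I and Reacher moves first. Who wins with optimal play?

Track states (vertex, player-to-move).
A0 = {(E,Reacher), (E,Blocker)}
A1: add {(H,Reacher), (J,Reacher)}.
A2 = A1; e.g. (F,Reacher) stays out. (I,Reacher) never enters ⇒ Blocker avoids the target.

Blocker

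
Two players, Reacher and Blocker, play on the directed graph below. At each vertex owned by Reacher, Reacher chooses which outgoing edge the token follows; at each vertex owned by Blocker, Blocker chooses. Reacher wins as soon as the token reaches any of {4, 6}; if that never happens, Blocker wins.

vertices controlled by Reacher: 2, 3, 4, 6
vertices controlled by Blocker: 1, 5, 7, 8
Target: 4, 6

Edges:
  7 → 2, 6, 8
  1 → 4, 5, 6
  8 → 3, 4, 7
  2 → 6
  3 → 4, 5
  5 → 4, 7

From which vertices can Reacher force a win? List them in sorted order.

A0 = {4, 6}
A1: add {2, 3} — 2 (Reacher) has 2→6; 3 (Reacher) has 3→4.
A2 = A1; e.g. 1 (Blocker) can still go to 5. Fixed point.
Reacher's winning region = {2, 3, 4, 6}.

2, 3, 4, 6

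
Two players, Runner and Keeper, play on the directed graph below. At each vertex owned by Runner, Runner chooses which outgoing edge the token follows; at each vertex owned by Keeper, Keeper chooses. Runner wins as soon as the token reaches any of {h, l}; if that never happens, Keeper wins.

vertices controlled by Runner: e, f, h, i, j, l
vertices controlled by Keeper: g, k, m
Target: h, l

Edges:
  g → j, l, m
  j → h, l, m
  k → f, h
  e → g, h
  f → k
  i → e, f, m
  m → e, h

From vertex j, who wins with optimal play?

Runner

A0 = {h, l}
A1: add {e, j} — e (Runner) has e→h; j (Runner) has j→h.
j ∈ A1, so Runner can force the target.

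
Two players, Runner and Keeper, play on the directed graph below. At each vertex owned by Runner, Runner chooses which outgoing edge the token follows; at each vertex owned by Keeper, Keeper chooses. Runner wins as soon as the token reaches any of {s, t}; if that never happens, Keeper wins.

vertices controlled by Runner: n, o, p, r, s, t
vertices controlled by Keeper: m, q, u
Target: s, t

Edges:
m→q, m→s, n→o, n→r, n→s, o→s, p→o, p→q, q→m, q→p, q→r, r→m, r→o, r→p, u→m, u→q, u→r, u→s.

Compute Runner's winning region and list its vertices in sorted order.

A0 = {s, t}
A1: add {n, o} — n (Runner) has n→s; o (Runner) has o→s.
A2: add {p, r} — p (Runner) has p→o; r (Runner) has r→o.
A3 = A2; e.g. m (Keeper) can still go to q. Fixed point.
Runner's winning region = {n, o, p, r, s, t}.

n, o, p, r, s, t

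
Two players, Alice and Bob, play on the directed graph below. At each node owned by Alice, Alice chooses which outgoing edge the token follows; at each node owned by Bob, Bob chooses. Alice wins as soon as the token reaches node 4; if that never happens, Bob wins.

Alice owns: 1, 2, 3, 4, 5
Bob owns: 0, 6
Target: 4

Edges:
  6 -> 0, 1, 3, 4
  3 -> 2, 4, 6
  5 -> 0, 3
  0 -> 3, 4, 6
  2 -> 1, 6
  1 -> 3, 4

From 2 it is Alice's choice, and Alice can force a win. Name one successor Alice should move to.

A0 = {4}
A1: add {1, 3} — 1 (Alice) has 1→4; 3 (Alice) has 3→4.
A2: add {2, 5} — 2 (Alice) has 2→1; 5 (Alice) has 5→3.
A3 = A2; e.g. 0 (Bob) can still go to 6. Fixed point.
From 2, successor 1 is in the attractor (rank 1); the other successor 6 is not.

1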